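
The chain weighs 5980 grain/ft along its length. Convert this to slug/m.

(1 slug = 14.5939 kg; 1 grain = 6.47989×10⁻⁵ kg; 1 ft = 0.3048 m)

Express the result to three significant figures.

5980 grain/ft × 6.47989×10⁻⁵ kg/grain ÷ 0.3048 m/ft = 1.27132 kg/m
1.27132 kg/m ÷ 14.5939 kg/slug = 0.0871131 slug/m

0.0871 slug/m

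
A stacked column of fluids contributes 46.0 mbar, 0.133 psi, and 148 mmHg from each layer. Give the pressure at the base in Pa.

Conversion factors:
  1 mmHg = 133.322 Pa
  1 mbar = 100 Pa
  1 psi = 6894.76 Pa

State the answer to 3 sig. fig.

46.0 mbar × 100 = 4600 Pa
0.133 psi × 6894.76 = 917.003 Pa
148 mmHg × 133.322 = 19731.7 Pa
Sum: 4600 + 917.003 + 19731.7 = 25248.7 Pa

2.52×10⁴ Pa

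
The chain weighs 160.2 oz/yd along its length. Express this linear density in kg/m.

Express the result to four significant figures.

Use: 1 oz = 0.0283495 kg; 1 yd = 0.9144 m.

160.2 oz/yd × 0.0283495 kg/oz ÷ 0.9144 m/yd = 4.96674 kg/m
4.96674 kg/m  = 4.96674 kg/m

4.967 kg/m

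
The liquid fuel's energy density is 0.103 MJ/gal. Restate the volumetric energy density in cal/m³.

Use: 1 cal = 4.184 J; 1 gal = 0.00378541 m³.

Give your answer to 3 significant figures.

6.50×10⁶ cal/m³

0.103 MJ/gal × 1000000 J/MJ ÷ 0.00378541 m³/gal = 2.72097×10⁷ J/m³
2.72097×10⁷ J/m³ ÷ 4.184 J/cal = 6.50327×10⁶ cal/m³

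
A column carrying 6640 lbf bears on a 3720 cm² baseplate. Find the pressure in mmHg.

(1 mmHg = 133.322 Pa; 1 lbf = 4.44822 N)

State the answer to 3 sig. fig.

596 mmHg

6640 lbf × 4.44822 = 29536.2 N
3720 cm² × 0.0001 = 0.372 m²
P = F / A = 29536.2 N / 0.372 m² = 79398.4 Pa
79398.4 Pa ÷ (133.322 Pa/mmHg) = 595.539 mmHg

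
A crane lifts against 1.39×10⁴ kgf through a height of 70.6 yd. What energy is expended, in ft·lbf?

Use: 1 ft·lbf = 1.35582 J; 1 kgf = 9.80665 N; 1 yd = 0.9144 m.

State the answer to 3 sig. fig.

1.39×10⁴ kgf × 9.80665 → 136312 N
70.6 yd × 0.9144 → 64.5566 m
W = F × d = 136312 N × 64.5566 m = 8.79984×10⁶ J
8.79984×10⁶ J ÷ (1.35582 J/ft·lbf) = 6.49042×10⁶ ft·lbf

6.49×10⁶ ft·lbf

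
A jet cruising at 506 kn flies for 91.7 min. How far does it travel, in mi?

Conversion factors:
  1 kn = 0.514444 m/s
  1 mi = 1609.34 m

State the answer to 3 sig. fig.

890 mi

506 kn × 0.514444 → 260.309 m/s
91.7 min × 60 → 5502 s
d = v × t = 260.309 m/s × 5502 s = 1.43222×10⁶ m
1.43222×10⁶ m ÷ (1609.34 m/mi) = 889.942 mi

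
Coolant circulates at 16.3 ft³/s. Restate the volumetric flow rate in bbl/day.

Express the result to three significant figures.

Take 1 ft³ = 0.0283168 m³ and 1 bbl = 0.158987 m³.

2.51×10⁵ bbl/day

16.3 ft³/s × 0.0283168 m³/ft³ = 0.461564 m³/s
0.461564 m³/s ÷ 0.158987 m³/bbl × 86400 s/day = 250833 bbl/day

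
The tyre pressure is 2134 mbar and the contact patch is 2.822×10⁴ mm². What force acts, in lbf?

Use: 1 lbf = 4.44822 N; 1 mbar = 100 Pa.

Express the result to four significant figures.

1354 lbf

2134 mbar × 100 → 213400 Pa
2.822×10⁴ mm² × 10⁻⁶ → 0.02822 m²
F = P × A = 213400 Pa × 0.02822 m² = 6022.15 N
6022.15 N ÷ (4.44822 N/lbf) = 1353.83 lbf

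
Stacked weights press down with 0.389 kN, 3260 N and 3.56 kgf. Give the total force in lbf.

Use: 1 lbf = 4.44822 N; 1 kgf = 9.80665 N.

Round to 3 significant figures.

828 lbf

0.389 kN × 1000 → 389 N
3260 N (already N)
3.56 kgf × 9.80665 → 34.9117 N
Combined: 389 + 3260 + 34.9117 = 3683.91 N
In lbf: 3683.91 / 4.44822 = 828.176 lbf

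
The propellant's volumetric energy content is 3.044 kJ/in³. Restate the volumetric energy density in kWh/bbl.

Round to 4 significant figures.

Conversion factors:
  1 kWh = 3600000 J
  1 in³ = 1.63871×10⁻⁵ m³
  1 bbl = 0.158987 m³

8.204 kWh/bbl

3.044 kJ/in³ × 1000 J/kJ ÷ 1.63871×10⁻⁵ m³/in³ = 1.85756×10⁸ J/m³
1.85756×10⁸ J/m³ ÷ 3600000 J/kWh × 0.158987 m³/bbl = 8.20355 kWh/bbl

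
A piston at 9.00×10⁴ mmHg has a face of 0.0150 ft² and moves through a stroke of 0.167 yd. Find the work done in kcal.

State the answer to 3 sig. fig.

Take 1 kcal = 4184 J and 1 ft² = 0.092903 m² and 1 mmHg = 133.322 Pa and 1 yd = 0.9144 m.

0.610 kcal

9.00×10⁴ mmHg → 1.1999×10⁷ Pa
0.0150 ft² → 0.00139354 m²
F = P × A = 1.1999×10⁷ × 0.00139354 = 16721.1 N
0.167 yd → 0.152705 m
W = F × d = 16721.1 × 0.152705 = 2553.4 J
In kcal: 2553.4 / 4184 = 0.610277 kcal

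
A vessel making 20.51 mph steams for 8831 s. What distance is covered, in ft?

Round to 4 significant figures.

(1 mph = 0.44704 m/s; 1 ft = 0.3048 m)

2.656×10⁵ ft

20.51 mph × 0.44704 → 9.16879 m/s
d = v × t = 9.16879 m/s × 8831 s = 80969.6 m
80969.6 m ÷ (0.3048 m/ft) = 265648 ft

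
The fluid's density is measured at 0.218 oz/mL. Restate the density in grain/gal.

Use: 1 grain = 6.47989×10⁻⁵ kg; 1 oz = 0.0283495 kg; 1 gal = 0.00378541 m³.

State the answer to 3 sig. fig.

0.218 oz/mL × 0.0283495 kg/oz ÷ 10⁻⁶ m³/mL = 6180.19 kg/m³
6180.19 kg/m³ ÷ 6.47989×10⁻⁵ kg/grain × 0.00378541 m³/gal = 361033 grain/gal

3.61×10⁵ grain/gal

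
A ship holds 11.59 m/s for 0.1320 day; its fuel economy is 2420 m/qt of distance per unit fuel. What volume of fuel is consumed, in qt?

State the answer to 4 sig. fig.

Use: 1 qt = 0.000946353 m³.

0.1320 day → 11404.8 s
d = v × t = 11.59 × 11404.8 = 132182 m
2420 m/qt → 2.55719×10⁶ m/m³
V = d / (distance per unit fuel) = 132182 / 2.55719×10⁶ = 0.0516903 m³
In qt: 0.0516903 / 0.000946353 = 54.6205 qt

54.62 qt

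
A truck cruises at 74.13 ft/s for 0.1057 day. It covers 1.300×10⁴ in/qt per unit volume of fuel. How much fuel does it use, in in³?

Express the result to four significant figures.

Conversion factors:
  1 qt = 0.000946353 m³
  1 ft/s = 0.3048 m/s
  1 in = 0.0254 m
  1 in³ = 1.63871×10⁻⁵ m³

74.13 ft/s → 22.5948 m/s
0.1057 day → 9132.48 s
d = v × t = 22.5948 × 9132.48 = 206347 m
1.300×10⁴ in/qt → 348918 m/m³
V = d / (distance per unit fuel) = 206347 / 348918 = 0.591391 m³
In in³: 0.591391 / 1.63871×10⁻⁵ = 36088.8 in³

3.609×10⁴ in³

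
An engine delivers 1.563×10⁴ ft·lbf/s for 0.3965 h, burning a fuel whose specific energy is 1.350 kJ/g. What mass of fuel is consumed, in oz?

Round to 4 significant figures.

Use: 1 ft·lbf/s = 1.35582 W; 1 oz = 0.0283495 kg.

1.563×10⁴ ft·lbf/s → 21191.5 W
0.3965 h → 1427.4 s
E = P × t = 21191.5 × 1427.4 = 3.02487×10⁷ J
1.350 kJ/g → 1.35×10⁶ J/kg
m = E / e_s = 3.02487×10⁷ / 1.35×10⁶ = 22.4064 kg
In oz: 22.4064 / 0.0283495 = 790.363 oz

790.4 oz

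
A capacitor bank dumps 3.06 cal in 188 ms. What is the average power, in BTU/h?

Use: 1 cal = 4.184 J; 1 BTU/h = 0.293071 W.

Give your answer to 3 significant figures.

232 BTU/h

3.06 cal × 4.184 → 12.803 J
188 ms × 0.001 → 0.188 s
P = E / t = 12.803 J / 0.188 s = 68.1011 W
68.1011 W ÷ (0.293071 W/BTU/h) = 232.371 BTU/h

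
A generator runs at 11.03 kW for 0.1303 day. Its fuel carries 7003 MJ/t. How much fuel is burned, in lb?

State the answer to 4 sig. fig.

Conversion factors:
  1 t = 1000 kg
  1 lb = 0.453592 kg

39.09 lb

11.03 kW → 11030 W
0.1303 day → 11257.9 s
E = P × t = 11030 × 11257.9 = 1.24175×10⁸ J
7003 MJ/t → 7.003×10⁶ J/kg
m = E / e_s = 1.24175×10⁸ / 7.003×10⁶ = 17.7317 kg
In lb: 17.7317 / 0.453592 = 39.0917 lb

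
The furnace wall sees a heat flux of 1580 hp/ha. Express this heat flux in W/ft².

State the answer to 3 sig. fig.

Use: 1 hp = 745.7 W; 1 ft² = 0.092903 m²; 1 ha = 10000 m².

1580 hp/ha × 745.7 W/hp ÷ 10000 m²/ha = 117.821 W/m²
117.821 W/m² × 0.092903 m²/ft² = 10.9459 W/ft²

10.9 W/ft²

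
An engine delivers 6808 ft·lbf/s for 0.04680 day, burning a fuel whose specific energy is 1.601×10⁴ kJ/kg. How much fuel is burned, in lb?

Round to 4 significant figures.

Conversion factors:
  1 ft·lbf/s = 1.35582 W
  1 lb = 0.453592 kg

5.140 lb

6808 ft·lbf/s → 9230.42 W
0.04680 day → 4043.52 s
E = P × t = 9230.42 × 4043.52 = 3.73234×10⁷ J
1.601×10⁴ kJ/kg → 1.601×10⁷ J/kg
m = E / e_s = 3.73234×10⁷ / 1.601×10⁷ = 2.33126 kg
In lb: 2.33126 / 0.453592 = 5.13955 lb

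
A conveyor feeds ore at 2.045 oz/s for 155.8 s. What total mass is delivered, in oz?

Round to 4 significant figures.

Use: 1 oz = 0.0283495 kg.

318.6 oz

2.045 oz/s → 0.0579747 kg/s
m = ṁ × t = 0.0579747 × 155.8 = 9.03246 kg
In oz: 9.03246 / 0.0283495 = 318.611 oz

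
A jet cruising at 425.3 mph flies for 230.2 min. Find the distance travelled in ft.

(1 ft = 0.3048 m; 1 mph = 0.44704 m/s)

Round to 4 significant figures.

425.3 mph × 0.44704 = 190.126 m/s
230.2 min × 60 = 13812 s
d = v × t = 190.126 m/s × 13812 s = 2.62602×10⁶ m
2.62602×10⁶ m ÷ (0.3048 m/ft) = 8.61555×10⁶ ft

8.616×10⁶ ft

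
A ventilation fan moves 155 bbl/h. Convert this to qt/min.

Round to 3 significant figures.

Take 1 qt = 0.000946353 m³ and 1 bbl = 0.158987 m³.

434 qt/min

155 bbl/h × 0.158987 m³/bbl ÷ 3600 s/h = 0.00684527 m³/s
0.00684527 m³/s ÷ 0.000946353 m³/qt × 60 s/min = 433.999 qt/min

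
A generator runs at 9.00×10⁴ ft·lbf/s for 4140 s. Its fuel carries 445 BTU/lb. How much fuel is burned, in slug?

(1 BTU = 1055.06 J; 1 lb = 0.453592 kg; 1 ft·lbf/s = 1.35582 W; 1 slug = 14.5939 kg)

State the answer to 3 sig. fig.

9.00×10⁴ ft·lbf/s → 122024 W
E = P × t = 122024 × 4140 = 5.05179×10⁸ J
445 BTU/lb → 1.03507×10⁶ J/kg
m = E / e_s = 5.05179×10⁸ / 1.03507×10⁶ = 488.063 kg
In slug: 488.063 / 14.5939 = 33.4429 slug

33.4 slug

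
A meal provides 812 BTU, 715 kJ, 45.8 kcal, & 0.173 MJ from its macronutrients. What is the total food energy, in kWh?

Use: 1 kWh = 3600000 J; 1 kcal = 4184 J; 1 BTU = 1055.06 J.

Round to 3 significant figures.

812 BTU × 1055.06 = 856709 J
715 kJ × 1000 = 715000 J
45.8 kcal × 4184 = 191627 J
0.173 MJ × 1000000 = 173000 J
Sum: 856709 + 715000 + 191627 + 173000 = 1.93634×10⁶ J
In kWh: 1.93634×10⁶ / 3600000 = 0.537872 kWh

0.538 kWh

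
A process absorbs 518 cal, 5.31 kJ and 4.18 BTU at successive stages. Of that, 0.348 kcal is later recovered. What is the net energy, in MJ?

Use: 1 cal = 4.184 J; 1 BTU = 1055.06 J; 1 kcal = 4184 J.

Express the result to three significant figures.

0.0104 MJ

518 cal × 4.184 = 2167.31 J
5.31 kJ × 1000 = 5310 J
4.18 BTU × 1055.06 = 4410.15 J
0.348 kcal × 4184 = 1456.03 J
Net: 2167.31 + 5310 + 4410.15 − 1456.03 = 10431.4 J
In MJ: 10431.4 / 1000000 = 0.0104314 MJ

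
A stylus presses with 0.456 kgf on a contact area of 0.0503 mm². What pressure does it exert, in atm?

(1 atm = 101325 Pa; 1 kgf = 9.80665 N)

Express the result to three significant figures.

0.456 kgf × 9.80665 = 4.47183 N
0.0503 mm² × 10⁻⁶ = 5.03×10⁻⁸ m²
P = F / A = 4.47183 N / 5.03×10⁻⁸ m² = 8.89032×10⁷ Pa
8.89032×10⁷ Pa ÷ (101325 Pa/atm) = 877.406 atm

877 atm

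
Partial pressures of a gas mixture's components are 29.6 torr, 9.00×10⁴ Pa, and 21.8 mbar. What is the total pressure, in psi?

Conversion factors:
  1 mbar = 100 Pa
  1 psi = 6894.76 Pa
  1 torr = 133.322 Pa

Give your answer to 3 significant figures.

29.6 torr × 133.322 → 3946.33 Pa
9.00×10⁴ Pa (already Pa)
21.8 mbar × 100 → 2180 Pa
Total: 3946.33 + 90000 + 2180 = 96126.3 Pa
In psi: 96126.3 / 6894.76 = 13.9419 psi

13.9 psi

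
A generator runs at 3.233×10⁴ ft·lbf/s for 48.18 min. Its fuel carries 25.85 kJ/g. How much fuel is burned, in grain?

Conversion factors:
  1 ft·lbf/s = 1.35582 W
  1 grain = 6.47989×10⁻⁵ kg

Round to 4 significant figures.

7.565×10⁴ grain

3.233×10⁴ ft·lbf/s → 43833.7 W
48.18 min → 2890.8 s
E = P × t = 43833.7 × 2890.8 = 1.26714×10⁸ J
25.85 kJ/g → 2.585×10⁷ J/kg
m = E / e_s = 1.26714×10⁸ / 2.585×10⁷ = 4.9019 kg
In grain: 4.9019 / 6.47989×10⁻⁵ = 75647.9 grain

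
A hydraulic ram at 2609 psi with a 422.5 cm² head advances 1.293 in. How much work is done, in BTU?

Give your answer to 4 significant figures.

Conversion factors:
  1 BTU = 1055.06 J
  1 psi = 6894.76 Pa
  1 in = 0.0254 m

2609 psi → 1.79884×10⁷ Pa
422.5 cm² → 0.04225 m²
F = P × A = 1.79884×10⁷ × 0.04225 = 760010 N
1.293 in → 0.0328422 m
W = F × d = 760010 × 0.0328422 = 24960.4 J
In BTU: 24960.4 / 1055.06 = 23.6578 BTU

23.66 BTU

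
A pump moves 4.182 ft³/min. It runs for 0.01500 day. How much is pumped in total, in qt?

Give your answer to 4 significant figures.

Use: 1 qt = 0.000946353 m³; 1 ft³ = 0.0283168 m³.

4.182 ft³/min → 0.00197368 m³/s
0.01500 day → 1296 s
V = Q × t = 0.00197368 × 1296 = 2.55789 m³
In qt: 2.55789 / 0.000946353 = 2702.89 qt

2703 qt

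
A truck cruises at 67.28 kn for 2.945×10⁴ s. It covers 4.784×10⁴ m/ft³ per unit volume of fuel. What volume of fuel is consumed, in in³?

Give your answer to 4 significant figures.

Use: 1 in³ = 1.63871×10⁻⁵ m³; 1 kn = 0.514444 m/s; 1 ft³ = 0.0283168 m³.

3.682×10⁴ in³

67.28 kn → 34.6118 m/s
d = v × t = 34.6118 × 29450 = 1.01932×10⁶ m
4.784×10⁴ m/ft³ → 1.68946×10⁶ m/m³
V = d / (distance per unit fuel) = 1.01932×10⁶ / 1.68946×10⁶ = 0.603341 m³
In in³: 0.603341 / 1.63871×10⁻⁵ = 36818 in³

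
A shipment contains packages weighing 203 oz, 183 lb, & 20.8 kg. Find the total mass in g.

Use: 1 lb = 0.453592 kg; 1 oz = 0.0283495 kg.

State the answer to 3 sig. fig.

1.10×10⁵ g

203 oz × 0.0283495 = 5.75495 kg
183 lb × 0.453592 = 83.0073 kg
20.8 kg (already kg)
Combined: 5.75495 + 83.0073 + 20.8 = 109.562 kg
In g: 109.562 / 0.001 = 109562 g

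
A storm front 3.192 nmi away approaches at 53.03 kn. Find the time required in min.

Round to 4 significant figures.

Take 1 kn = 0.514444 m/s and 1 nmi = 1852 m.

3.612 min

3.192 nmi × 1852 = 5911.58 m
53.03 kn × 0.514444 = 27.281 m/s
t = d / v = 5911.58 m / 27.281 m/s = 216.692 s
216.692 s ÷ (60 s/min) = 3.61153 min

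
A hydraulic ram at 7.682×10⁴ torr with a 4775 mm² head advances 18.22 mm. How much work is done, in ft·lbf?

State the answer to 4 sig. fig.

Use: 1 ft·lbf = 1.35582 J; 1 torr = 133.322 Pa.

7.682×10⁴ torr → 1.02418×10⁷ Pa
4775 mm² → 0.004775 m²
F = P × A = 1.02418×10⁷ × 0.004775 = 48904.6 N
18.22 mm → 0.01822 m
W = F × d = 48904.6 × 0.01822 = 891.042 J
In ft·lbf: 891.042 / 1.35582 = 657.198 ft·lbf

657.2 ft·lbf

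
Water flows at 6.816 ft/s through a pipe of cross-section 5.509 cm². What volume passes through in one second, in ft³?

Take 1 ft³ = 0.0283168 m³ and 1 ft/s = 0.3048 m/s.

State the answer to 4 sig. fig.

0.04042 ft³

6.816 ft/s × 0.3048 → 2.07752 m/s
5.509 cm² × 0.0001 → 5.509×10⁻⁴ m²
V = v × A × t = 2.07752 m/s × 5.509×10⁻⁴ m² × 1 s = 0.00114451 m³
0.00114451 m³ ÷ (0.0283168 m³/ft³) = 0.0404181 ft³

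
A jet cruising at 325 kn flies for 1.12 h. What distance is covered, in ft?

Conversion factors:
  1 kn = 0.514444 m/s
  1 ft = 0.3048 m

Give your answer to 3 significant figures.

325 kn × 0.514444 = 167.194 m/s
1.12 h × 3600 = 4032 s
d = v × t = 167.194 m/s × 4032 s = 674126 m
674126 m ÷ (0.3048 m/ft) = 2.2117×10⁶ ft

2.21×10⁶ ft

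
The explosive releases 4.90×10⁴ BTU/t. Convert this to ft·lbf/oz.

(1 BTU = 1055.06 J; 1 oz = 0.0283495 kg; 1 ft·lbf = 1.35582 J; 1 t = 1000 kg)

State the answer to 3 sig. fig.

1080 ft·lbf/oz

4.90×10⁴ BTU/t × 1055.06 J/BTU ÷ 1000 kg/t = 51697.9 J/kg
51697.9 J/kg ÷ 1.35582 J/ft·lbf × 0.0283495 kg/oz = 1080.98 ft·lbf/oz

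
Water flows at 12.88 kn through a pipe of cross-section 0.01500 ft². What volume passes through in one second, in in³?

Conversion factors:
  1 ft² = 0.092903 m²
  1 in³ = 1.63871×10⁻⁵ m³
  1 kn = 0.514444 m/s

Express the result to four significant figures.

12.88 kn × 0.514444 → 6.62604 m/s
0.01500 ft² × 0.092903 → 0.00139354 m²
V = v × A × t = 6.62604 m/s × 0.00139354 m² × 1 s = 0.00923365 m³
0.00923365 m³ ÷ (1.63871×10⁻⁵ m³/in³) = 563.471 in³

563.5 in³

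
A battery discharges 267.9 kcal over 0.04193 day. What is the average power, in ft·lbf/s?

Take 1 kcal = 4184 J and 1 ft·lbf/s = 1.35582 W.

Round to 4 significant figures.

228.2 ft·lbf/s

267.9 kcal × 4184 = 1.12089×10⁶ J
0.04193 day × 86400 = 3622.75 s
P = E / t = 1.12089×10⁶ J / 3622.75 s = 309.403 W
309.403 W ÷ (1.35582 W/ft·lbf/s) = 228.204 ft·lbf/s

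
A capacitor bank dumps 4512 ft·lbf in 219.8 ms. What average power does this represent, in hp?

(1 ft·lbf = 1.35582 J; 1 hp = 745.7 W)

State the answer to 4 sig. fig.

37.32 hp

4512 ft·lbf × 1.35582 → 6117.46 J
219.8 ms × 0.001 → 0.2198 s
P = E / t = 6117.46 J / 0.2198 s = 27831.9 W
27831.9 W ÷ (745.7 W/hp) = 37.3232 hp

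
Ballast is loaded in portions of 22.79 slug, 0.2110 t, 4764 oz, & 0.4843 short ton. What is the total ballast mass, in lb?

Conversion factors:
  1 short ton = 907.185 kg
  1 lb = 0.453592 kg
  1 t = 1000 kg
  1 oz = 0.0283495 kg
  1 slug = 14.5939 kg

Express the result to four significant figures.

2465 lb

22.79 slug × 14.5939 → 332.595 kg
0.2110 t × 1000 → 211 kg
4764 oz × 0.0283495 → 135.057 kg
0.4843 short ton × 907.185 → 439.35 kg
Total: 332.595 + 211 + 135.057 + 439.35 = 1118 kg
In lb: 1118 / 0.453592 = 2464.77 lb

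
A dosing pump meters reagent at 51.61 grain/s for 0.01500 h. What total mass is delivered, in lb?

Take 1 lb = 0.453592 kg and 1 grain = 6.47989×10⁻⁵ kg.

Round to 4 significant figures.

51.61 grain/s → 0.00334427 kg/s
0.01500 h → 54 s
m = ṁ × t = 0.00334427 × 54 = 0.180591 kg
In lb: 0.180591 / 0.453592 = 0.398135 lb

0.3981 lb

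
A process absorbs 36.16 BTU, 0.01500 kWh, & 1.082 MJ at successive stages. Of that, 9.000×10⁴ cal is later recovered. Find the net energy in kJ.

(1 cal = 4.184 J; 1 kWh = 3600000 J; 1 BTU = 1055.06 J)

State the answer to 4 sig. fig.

797.6 kJ

36.16 BTU × 1055.06 = 38151 J
0.01500 kWh × 3600000 = 54000 J
1.082 MJ × 1000000 = 1.082×10⁶ J
9.000×10⁴ cal × 4.184 = 376560 J
Sum: 38151 + 54000 + 1.082×10⁶ − 376560 = 797591 J
In kJ: 797591 / 1000 = 797.591 kJ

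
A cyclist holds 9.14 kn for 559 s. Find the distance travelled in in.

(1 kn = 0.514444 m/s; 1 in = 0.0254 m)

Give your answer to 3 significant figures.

1.03×10⁵ in

9.14 kn × 0.514444 = 4.70202 m/s
d = v × t = 4.70202 m/s × 559 s = 2628.43 m
2628.43 m ÷ (0.0254 m/in) = 103481 in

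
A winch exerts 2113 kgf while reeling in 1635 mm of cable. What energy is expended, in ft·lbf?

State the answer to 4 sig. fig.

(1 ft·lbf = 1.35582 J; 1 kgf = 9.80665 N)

2.499×10⁴ ft·lbf

2113 kgf × 9.80665 → 20721.5 N
1635 mm × 0.001 → 1.635 m
W = F × d = 20721.5 N × 1.635 m = 33879.7 J
33879.7 J ÷ (1.35582 J/ft·lbf) = 24988.3 ft·lbf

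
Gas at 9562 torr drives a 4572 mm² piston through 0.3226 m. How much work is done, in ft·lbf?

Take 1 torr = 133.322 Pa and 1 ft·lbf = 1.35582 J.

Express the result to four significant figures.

9562 torr → 1.27482×10⁶ Pa
4572 mm² → 0.004572 m²
F = P × A = 1.27482×10⁶ × 0.004572 = 5828.48 N
W = F × d = 5828.48 × 0.3226 = 1880.27 J
In ft·lbf: 1880.27 / 1.35582 = 1386.81 ft·lbf

1387 ft·lbf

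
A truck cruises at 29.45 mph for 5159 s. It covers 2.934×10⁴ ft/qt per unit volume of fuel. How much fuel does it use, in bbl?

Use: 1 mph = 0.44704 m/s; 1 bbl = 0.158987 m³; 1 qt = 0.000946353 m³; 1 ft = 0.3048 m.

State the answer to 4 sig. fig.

0.04521 bbl

29.45 mph → 13.1653 m/s
d = v × t = 13.1653 × 5159 = 67919.8 m
2.934×10⁴ ft/qt → 9.44978×10⁶ m/m³
V = d / (distance per unit fuel) = 67919.8 / 9.44978×10⁶ = 0.00718745 m³
In bbl: 0.00718745 / 0.158987 = 0.0452078 bbl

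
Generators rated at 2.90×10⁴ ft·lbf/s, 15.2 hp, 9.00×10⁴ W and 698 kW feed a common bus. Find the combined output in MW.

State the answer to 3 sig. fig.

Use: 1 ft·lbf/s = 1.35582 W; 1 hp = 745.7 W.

0.839 MW

2.90×10⁴ ft·lbf/s × 1.35582 → 39318.8 W
15.2 hp × 745.7 → 11334.6 W
9.00×10⁴ W (already W)
698 kW × 1000 → 698000 W
Sum: 39318.8 + 11334.6 + 90000 + 698000 = 838653 W
In MW: 838653 / 1000000 = 0.838653 MW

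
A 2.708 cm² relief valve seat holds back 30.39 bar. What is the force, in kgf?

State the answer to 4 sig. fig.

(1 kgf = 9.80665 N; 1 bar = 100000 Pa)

83.92 kgf

30.39 bar × 100000 → 3.039×10⁶ Pa
2.708 cm² × 0.0001 → 2.708×10⁻⁴ m²
F = P × A = 3.039×10⁶ Pa × 2.708×10⁻⁴ m² = 822.961 N
822.961 N ÷ (9.80665 N/kgf) = 83.9187 kgf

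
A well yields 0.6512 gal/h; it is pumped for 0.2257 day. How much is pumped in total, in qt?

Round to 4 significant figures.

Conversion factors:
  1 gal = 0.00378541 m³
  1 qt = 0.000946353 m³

0.6512 gal/h → 6.84739×10⁻⁷ m³/s
0.2257 day → 19500.5 s
V = Q × t = 6.84739×10⁻⁷ × 19500.5 = 0.0133528 m³
In qt: 0.0133528 / 0.000946353 = 14.1097 qt

14.11 qt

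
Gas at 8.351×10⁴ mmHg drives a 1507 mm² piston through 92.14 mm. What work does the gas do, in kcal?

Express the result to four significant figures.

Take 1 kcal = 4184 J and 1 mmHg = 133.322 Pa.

8.351×10⁴ mmHg → 1.11337×10⁷ Pa
1507 mm² → 0.001507 m²
F = P × A = 1.11337×10⁷ × 0.001507 = 16778.5 N
92.14 mm → 0.09214 m
W = F × d = 16778.5 × 0.09214 = 1545.97 J
In kcal: 1545.97 / 4184 = 0.369496 kcal

0.3695 kcal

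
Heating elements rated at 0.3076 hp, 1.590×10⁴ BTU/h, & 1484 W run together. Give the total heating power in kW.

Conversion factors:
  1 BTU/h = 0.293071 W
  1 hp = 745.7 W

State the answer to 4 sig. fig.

0.3076 hp × 745.7 = 229.377 W
1.590×10⁴ BTU/h × 0.293071 = 4659.83 W
1484 W (already W)
Sum: 229.377 + 4659.83 + 1484 = 6373.21 W
In kW: 6373.21 / 1000 = 6.37321 kW

6.373 kW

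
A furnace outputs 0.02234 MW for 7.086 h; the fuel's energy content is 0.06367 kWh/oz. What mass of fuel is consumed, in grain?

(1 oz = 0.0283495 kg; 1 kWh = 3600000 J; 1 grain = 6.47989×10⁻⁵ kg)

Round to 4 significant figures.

0.02234 MW → 22340 W
7.086 h → 25509.6 s
E = P × t = 22340 × 25509.6 = 5.69884×10⁸ J
0.06367 kWh/oz → 8.08522×10⁶ J/kg
m = E / e_s = 5.69884×10⁸ / 8.08522×10⁶ = 70.4847 kg
In grain: 70.4847 / 6.47989×10⁻⁵ = 1.08775×10⁶ grain

1.088×10⁶ grain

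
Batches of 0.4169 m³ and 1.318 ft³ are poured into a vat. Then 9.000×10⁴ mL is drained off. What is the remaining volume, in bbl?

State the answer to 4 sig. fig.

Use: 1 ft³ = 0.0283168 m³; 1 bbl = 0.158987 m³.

0.4169 m³ (already m³)
1.318 ft³ × 0.0283168 → 0.0373215 m³
9.000×10⁴ mL × 10⁻⁶ → 0.09 m³
Sum: 0.4169 + 0.0373215 − 0.09 = 0.364222 m³
In bbl: 0.364222 / 0.158987 = 2.29089 bbl

2.291 bbl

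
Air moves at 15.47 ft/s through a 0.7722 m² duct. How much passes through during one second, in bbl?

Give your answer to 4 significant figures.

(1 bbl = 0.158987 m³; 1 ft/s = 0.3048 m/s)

22.90 bbl

15.47 ft/s × 0.3048 = 4.71526 m/s
V = v × A × t = 4.71526 m/s × 0.7722 m² × 1 s = 3.64112 m³
3.64112 m³ ÷ (0.158987 m³/bbl) = 22.902 bbl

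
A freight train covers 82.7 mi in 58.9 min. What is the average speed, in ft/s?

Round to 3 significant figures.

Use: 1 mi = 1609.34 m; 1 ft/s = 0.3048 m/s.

82.7 mi × 1609.34 = 133092 m
58.9 min × 60 = 3534 s
v = d / t = 133092 m / 3534 s = 37.6604 m/s
37.6604 m/s ÷ (0.3048 m/s/ft/s) = 123.558 ft/s

124 ft/s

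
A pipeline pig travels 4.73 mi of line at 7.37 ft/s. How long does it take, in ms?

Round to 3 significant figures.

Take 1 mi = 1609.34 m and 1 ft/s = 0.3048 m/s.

3.39×10⁶ ms

4.73 mi × 1609.34 = 7612.18 m
7.37 ft/s × 0.3048 = 2.24638 m/s
t = d / v = 7612.18 m / 2.24638 m/s = 3388.64 s
3388.64 s ÷ (0.001 s/ms) = 3.38864×10⁶ ms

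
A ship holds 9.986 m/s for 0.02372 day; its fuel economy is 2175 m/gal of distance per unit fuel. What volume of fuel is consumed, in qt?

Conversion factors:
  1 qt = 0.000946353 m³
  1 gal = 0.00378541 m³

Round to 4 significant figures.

37.64 qt

0.02372 day → 2049.41 s
d = v × t = 9.986 × 2049.41 = 20465.4 m
2175 m/gal → 574574 m/m³
V = d / (distance per unit fuel) = 20465.4 / 574574 = 0.0356184 m³
In qt: 0.0356184 / 0.000946353 = 37.6375 qt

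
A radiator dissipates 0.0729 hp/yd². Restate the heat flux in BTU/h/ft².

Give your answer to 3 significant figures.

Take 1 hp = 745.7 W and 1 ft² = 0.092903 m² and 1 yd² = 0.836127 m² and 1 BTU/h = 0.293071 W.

0.0729 hp/yd² × 745.7 W/hp ÷ 0.836127 m²/yd² = 65.0159 W/m²
65.0159 W/m² ÷ 0.293071 W/BTU/h × 0.092903 m²/ft² = 20.6099 BTU/h/ft²

20.6 BTU/h/ft²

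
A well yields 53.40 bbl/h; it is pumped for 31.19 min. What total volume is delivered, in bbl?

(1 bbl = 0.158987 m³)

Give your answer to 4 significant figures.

53.40 bbl/h → 0.00235831 m³/s
31.19 min → 1871.4 s
V = Q × t = 0.00235831 × 1871.4 = 4.41334 m³
In bbl: 4.41334 / 0.158987 = 27.7591 bbl

27.76 bbl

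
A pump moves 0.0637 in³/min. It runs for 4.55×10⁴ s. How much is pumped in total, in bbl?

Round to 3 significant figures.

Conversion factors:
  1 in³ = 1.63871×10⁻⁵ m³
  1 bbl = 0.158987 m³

0.0637 in³/min → 1.73976×10⁻⁸ m³/s
V = Q × t = 1.73976×10⁻⁸ × 45500 = 7.91591×10⁻⁴ m³
In bbl: 7.91591×10⁻⁴ / 0.158987 = 0.00497897 bbl

0.00498 bbl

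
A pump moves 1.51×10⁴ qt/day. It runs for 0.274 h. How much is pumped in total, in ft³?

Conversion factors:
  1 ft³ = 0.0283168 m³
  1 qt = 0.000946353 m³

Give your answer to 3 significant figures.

1.51×10⁴ qt/day → 1.65393×10⁻⁴ m³/s
0.274 h → 986.4 s
V = Q × t = 1.65393×10⁻⁴ × 986.4 = 0.163144 m³
In ft³: 0.163144 / 0.0283168 = 5.76139 ft³

5.76 ft³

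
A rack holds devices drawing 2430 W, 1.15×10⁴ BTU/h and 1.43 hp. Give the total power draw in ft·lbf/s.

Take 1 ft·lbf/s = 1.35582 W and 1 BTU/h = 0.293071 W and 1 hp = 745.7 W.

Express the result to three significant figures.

5060 ft·lbf/s

2430 W (already W)
1.15×10⁴ BTU/h × 0.293071 = 3370.32 W
1.43 hp × 745.7 = 1066.35 W
Total: 2430 + 3370.32 + 1066.35 = 6866.67 W
In ft·lbf/s: 6866.67 / 1.35582 = 5064.59 ft·lbf/s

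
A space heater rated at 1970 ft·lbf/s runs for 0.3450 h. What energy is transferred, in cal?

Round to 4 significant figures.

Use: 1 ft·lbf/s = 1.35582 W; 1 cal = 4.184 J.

1970 ft·lbf/s × 1.35582 → 2670.97 W
0.3450 h × 3600 → 1242 s
E = P × t = 2670.97 W × 1242 s = 3.31734×10⁶ J
3.31734×10⁶ J ÷ (4.184 J/cal) = 792863 cal

7.929×10⁵ cal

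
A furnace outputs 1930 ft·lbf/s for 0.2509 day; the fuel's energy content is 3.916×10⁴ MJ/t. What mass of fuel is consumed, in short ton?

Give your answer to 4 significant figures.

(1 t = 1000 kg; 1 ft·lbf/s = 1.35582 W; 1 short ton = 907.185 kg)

1930 ft·lbf/s → 2616.73 W
0.2509 day → 21677.8 s
E = P × t = 2616.73 × 21677.8 = 5.67249×10⁷ J
3.916×10⁴ MJ/t → 3.916×10⁷ J/kg
m = E / e_s = 5.67249×10⁷ / 3.916×10⁷ = 1.44854 kg
In short ton: 1.44854 / 907.185 = 0.00159674 short ton

0.001597 short ton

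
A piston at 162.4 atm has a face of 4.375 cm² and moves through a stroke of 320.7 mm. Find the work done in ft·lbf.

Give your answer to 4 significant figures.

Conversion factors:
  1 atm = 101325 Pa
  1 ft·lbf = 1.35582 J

162.4 atm → 1.64552×10⁷ Pa
4.375 cm² → 4.375×10⁻⁴ m²
F = P × A = 1.64552×10⁷ × 4.375×10⁻⁴ = 7199.15 N
320.7 mm → 0.3207 m
W = F × d = 7199.15 × 0.3207 = 2308.77 J
In ft·lbf: 2308.77 / 1.35582 = 1702.86 ft·lbf

1703 ft·lbf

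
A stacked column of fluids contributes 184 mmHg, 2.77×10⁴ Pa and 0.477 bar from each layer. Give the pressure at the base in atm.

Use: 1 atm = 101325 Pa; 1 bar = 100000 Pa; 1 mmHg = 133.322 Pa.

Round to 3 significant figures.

184 mmHg × 133.322 = 24531.2 Pa
2.77×10⁴ Pa (already Pa)
0.477 bar × 100000 = 47700 Pa
Sum: 24531.2 + 27700 + 47700 = 99931.2 Pa
In atm: 99931.2 / 101325 = 0.986244 atm

0.986 atm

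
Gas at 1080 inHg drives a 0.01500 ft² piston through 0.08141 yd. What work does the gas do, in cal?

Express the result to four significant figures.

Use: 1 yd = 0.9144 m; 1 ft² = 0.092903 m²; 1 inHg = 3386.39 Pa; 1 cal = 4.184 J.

1080 inHg → 3.6573×10⁶ Pa
0.01500 ft² → 0.00139354 m²
F = P × A = 3.6573×10⁶ × 0.00139354 = 5096.59 N
0.08141 yd → 0.0744413 m
W = F × d = 5096.59 × 0.0744413 = 379.397 J
In cal: 379.397 / 4.184 = 90.6781 cal

90.68 cal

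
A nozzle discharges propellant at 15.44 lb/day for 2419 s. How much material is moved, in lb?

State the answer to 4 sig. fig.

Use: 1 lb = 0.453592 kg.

0.4323 lb

15.44 lb/day → 8.10586×10⁻⁵ kg/s
m = ṁ × t = 8.10586×10⁻⁵ × 2419 = 0.196081 kg
In lb: 0.196081 / 0.453592 = 0.432285 lb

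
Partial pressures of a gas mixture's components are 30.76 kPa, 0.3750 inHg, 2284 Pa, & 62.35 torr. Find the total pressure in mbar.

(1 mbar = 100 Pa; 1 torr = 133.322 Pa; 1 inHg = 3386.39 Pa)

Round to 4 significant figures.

30.76 kPa × 1000 = 30760 Pa
0.3750 inHg × 3386.39 = 1269.9 Pa
2284 Pa (already Pa)
62.35 torr × 133.322 = 8312.63 Pa
Sum: 30760 + 1269.9 + 2284 + 8312.63 = 42626.5 Pa
In mbar: 42626.5 / 100 = 426.265 mbar

426.3 mbar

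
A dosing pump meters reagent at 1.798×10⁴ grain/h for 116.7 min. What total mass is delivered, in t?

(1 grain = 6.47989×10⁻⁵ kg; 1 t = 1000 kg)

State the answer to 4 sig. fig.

0.002266 t

1.798×10⁴ grain/h → 3.23635×10⁻⁴ kg/s
116.7 min → 7002 s
m = ṁ × t = 3.23635×10⁻⁴ × 7002 = 2.26609 kg
In t: 2.26609 / 1000 = 0.00226609 t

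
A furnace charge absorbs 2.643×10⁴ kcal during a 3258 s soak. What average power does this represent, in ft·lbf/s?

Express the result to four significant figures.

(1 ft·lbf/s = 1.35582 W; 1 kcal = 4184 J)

2.503×10⁴ ft·lbf/s

2.643×10⁴ kcal × 4184 = 1.10583×10⁸ J
P = E / t = 1.10583×10⁸ J / 3258 s = 33942 W
33942 W ÷ (1.35582 W/ft·lbf/s) = 25034.3 ft·lbf/s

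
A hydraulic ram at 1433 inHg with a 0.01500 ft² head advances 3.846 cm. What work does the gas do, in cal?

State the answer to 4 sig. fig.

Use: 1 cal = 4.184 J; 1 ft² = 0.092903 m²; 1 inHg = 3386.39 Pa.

1433 inHg → 4.8527×10⁶ Pa
0.01500 ft² → 0.00139354 m²
F = P × A = 4.8527×10⁶ × 0.00139354 = 6762.43 N
3.846 cm → 0.03846 m
W = F × d = 6762.43 × 0.03846 = 260.083 J
In cal: 260.083 / 4.184 = 62.1613 cal

62.16 cal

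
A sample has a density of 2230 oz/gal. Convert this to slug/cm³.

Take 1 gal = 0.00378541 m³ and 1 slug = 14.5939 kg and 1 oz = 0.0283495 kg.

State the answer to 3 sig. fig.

0.00114 slug/cm³

2230 oz/gal × 0.0283495 kg/oz ÷ 0.00378541 m³/gal = 16700.8 kg/m³
16700.8 kg/m³ ÷ 14.5939 kg/slug × 10⁻⁶ m³/cm³ = 0.00114437 slug/cm³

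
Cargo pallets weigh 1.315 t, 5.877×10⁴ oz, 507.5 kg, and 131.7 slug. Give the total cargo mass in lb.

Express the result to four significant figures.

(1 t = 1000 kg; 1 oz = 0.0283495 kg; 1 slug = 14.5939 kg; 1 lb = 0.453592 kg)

1.193×10⁴ lb

1.315 t × 1000 → 1315 kg
5.877×10⁴ oz × 0.0283495 → 1666.1 kg
507.5 kg (already kg)
131.7 slug × 14.5939 → 1922.02 kg
Combined: 1315 + 1666.1 + 507.5 + 1922.02 = 5410.62 kg
In lb: 5410.62 / 0.453592 = 11928.4 lb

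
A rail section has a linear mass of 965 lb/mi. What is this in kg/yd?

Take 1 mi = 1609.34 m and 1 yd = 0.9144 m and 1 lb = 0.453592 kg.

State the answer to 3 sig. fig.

0.249 kg/yd

965 lb/mi × 0.453592 kg/lb ÷ 1609.34 m/mi = 0.271985 kg/m
0.271985 kg/m × 0.9144 m/yd = 0.248703 kg/yd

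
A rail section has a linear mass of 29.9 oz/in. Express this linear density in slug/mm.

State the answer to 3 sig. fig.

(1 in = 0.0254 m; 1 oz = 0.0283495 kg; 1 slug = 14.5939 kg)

0.00229 slug/mm

29.9 oz/in × 0.0283495 kg/oz ÷ 0.0254 m/in = 33.372 kg/m
33.372 kg/m ÷ 14.5939 kg/slug × 0.001 m/mm = 0.00228671 slug/mm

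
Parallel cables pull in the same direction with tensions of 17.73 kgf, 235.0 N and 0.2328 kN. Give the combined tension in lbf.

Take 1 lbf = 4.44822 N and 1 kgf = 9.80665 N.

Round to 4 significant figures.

144.3 lbf

17.73 kgf × 9.80665 = 173.872 N
235.0 N (already N)
0.2328 kN × 1000 = 232.8 N
Sum: 173.872 + 235 + 232.8 = 641.672 N
In lbf: 641.672 / 4.44822 = 144.254 lbf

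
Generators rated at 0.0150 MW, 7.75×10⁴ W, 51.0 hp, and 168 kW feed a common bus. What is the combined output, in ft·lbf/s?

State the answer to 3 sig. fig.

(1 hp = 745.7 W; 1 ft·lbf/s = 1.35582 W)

2.20×10⁵ ft·lbf/s

0.0150 MW × 1000000 → 15000 W
7.75×10⁴ W (already W)
51.0 hp × 745.7 → 38030.7 W
168 kW × 1000 → 168000 W
Sum: 15000 + 77500 + 38030.7 + 168000 = 298531 W
In ft·lbf/s: 298531 / 1.35582 = 220185 ft·lbf/s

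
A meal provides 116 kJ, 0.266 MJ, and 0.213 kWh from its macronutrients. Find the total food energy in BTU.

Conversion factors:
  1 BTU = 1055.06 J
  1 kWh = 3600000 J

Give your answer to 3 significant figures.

1090 BTU

116 kJ × 1000 = 116000 J
0.266 MJ × 1000000 = 266000 J
0.213 kWh × 3600000 = 766800 J
Combined: 116000 + 266000 + 766800 = 1.1488×10⁶ J
In BTU: 1.1488×10⁶ / 1055.06 = 1088.85 BTU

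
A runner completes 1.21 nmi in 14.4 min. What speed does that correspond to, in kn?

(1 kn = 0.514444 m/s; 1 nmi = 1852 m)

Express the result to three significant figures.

5.04 kn

1.21 nmi × 1852 = 2240.92 m
14.4 min × 60 = 864 s
v = d / t = 2240.92 m / 864 s = 2.59366 m/s
2.59366 m/s ÷ (0.514444 m/s/kn) = 5.04168 kn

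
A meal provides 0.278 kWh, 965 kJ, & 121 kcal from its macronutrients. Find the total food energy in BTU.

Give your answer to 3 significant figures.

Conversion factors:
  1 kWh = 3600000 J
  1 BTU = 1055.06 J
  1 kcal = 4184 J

0.278 kWh × 3600000 = 1.0008×10⁶ J
965 kJ × 1000 = 965000 J
121 kcal × 4184 = 506264 J
Sum: 1.0008×10⁶ + 965000 + 506264 = 2.47206×10⁶ J
In BTU: 2.47206×10⁶ / 1055.06 = 2343.05 BTU

2340 BTU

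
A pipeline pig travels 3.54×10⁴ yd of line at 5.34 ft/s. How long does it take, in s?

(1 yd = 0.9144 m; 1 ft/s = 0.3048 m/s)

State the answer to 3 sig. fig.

3.54×10⁴ yd × 0.9144 = 32369.8 m
5.34 ft/s × 0.3048 = 1.62763 m/s
t = d / v = 32369.8 m / 1.62763 m/s = 19887.7 s

1.99×10⁴ s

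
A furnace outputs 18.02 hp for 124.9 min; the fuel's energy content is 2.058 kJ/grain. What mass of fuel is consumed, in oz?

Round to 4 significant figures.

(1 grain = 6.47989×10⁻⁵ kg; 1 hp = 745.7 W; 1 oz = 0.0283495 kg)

18.02 hp → 13437.5 W
124.9 min → 7494 s
E = P × t = 13437.5 × 7494 = 1.00701×10⁸ J
2.058 kJ/grain → 3.17598×10⁷ J/kg
m = E / e_s = 1.00701×10⁸ / 3.17598×10⁷ = 3.17071 kg
In oz: 3.17071 / 0.0283495 = 111.844 oz

111.8 oz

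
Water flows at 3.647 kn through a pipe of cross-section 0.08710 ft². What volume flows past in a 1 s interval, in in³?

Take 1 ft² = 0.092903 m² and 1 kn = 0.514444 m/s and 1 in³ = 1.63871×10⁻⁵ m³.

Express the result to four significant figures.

926.4 in³

3.647 kn × 0.514444 → 1.87618 m/s
0.08710 ft² × 0.092903 → 0.00809185 m²
V = v × A × t = 1.87618 m/s × 0.00809185 m² × 1 s = 0.0151818 m³
0.0151818 m³ ÷ (1.63871×10⁻⁵ m³/in³) = 926.448 in³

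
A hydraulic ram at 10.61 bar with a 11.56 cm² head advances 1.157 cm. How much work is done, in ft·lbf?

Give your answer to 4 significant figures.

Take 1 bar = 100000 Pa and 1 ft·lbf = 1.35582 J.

10.61 bar → 1.061×10⁶ Pa
11.56 cm² → 0.001156 m²
F = P × A = 1.061×10⁶ × 0.001156 = 1226.52 N
1.157 cm → 0.01157 m
W = F × d = 1226.52 × 0.01157 = 14.1908 J
In ft·lbf: 14.1908 / 1.35582 = 10.4666 ft·lbf

10.47 ft·lbf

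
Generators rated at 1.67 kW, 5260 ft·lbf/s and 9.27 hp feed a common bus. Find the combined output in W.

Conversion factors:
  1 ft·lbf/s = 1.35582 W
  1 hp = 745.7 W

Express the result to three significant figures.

1.67 kW × 1000 = 1670 W
5260 ft·lbf/s × 1.35582 = 7131.61 W
9.27 hp × 745.7 = 6912.64 W
Total: 1670 + 7131.61 + 6912.64 = 15714.2 W

1.57×10⁴ W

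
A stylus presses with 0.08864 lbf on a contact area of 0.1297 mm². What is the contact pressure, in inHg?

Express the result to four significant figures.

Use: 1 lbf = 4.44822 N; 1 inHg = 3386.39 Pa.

0.08864 lbf × 4.44822 = 0.39429 N
0.1297 mm² × 10⁻⁶ = 1.297×10⁻⁷ m²
P = F / A = 0.39429 N / 1.297×10⁻⁷ m² = 3.04002×10⁶ Pa
3.04002×10⁶ Pa ÷ (3386.39 Pa/inHg) = 897.717 inHg

897.7 inHg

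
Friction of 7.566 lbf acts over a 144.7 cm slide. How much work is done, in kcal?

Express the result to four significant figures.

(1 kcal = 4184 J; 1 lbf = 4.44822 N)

0.01164 kcal

7.566 lbf × 4.44822 → 33.6552 N
144.7 cm × 0.01 → 1.447 m
W = F × d = 33.6552 N × 1.447 m = 48.6991 J
48.6991 J ÷ (4184 J/kcal) = 0.0116394 kcal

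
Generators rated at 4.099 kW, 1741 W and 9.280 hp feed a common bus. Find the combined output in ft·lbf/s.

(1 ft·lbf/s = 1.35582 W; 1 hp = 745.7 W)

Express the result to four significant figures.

4.099 kW × 1000 → 4099 W
1741 W (already W)
9.280 hp × 745.7 → 6920.1 W
Total: 4099 + 1741 + 6920.1 = 12760.1 W
In ft·lbf/s: 12760.1 / 1.35582 = 9411.35 ft·lbf/s

9411 ft·lbf/s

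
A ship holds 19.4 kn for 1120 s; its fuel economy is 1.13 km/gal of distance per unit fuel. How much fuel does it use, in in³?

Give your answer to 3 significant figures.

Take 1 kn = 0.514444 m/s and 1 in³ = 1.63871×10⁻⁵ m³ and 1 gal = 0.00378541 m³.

2290 in³

19.4 kn → 9.98021 m/s
d = v × t = 9.98021 × 1120 = 11177.8 m
1.13 km/gal → 298515 m/m³
V = d / (distance per unit fuel) = 11177.8 / 298515 = 0.0374447 m³
In in³: 0.0374447 / 1.63871×10⁻⁵ = 2285.01 in³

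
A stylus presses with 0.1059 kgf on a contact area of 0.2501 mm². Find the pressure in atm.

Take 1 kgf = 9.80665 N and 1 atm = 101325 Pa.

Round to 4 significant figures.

0.1059 kgf × 9.80665 → 1.03852 N
0.2501 mm² × 10⁻⁶ → 2.501×10⁻⁷ m²
P = F / A = 1.03852 N / 2.501×10⁻⁷ m² = 4.15242×10⁶ Pa
4.15242×10⁶ Pa ÷ (101325 Pa/atm) = 40.9812 atm

40.98 atm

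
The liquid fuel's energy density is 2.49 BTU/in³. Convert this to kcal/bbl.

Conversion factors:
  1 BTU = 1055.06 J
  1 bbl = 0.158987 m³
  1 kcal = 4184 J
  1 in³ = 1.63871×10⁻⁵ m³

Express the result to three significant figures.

6090 kcal/bbl

2.49 BTU/in³ × 1055.06 J/BTU ÷ 1.63871×10⁻⁵ m³/in³ = 1.60315×10⁸ J/m³
1.60315×10⁸ J/m³ ÷ 4184 J/kcal × 0.158987 m³/bbl = 6091.78 kcal/bbl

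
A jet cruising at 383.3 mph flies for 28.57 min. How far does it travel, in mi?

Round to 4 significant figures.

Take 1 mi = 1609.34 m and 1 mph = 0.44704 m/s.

383.3 mph × 0.44704 = 171.35 m/s
28.57 min × 60 = 1714.2 s
d = v × t = 171.35 m/s × 1714.2 s = 293728 m
293728 m ÷ (1609.34 m/mi) = 182.515 mi

182.5 mi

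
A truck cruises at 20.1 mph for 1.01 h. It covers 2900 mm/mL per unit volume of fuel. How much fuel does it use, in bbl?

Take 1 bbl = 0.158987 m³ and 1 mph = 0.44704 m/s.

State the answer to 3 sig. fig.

20.1 mph → 8.9855 m/s
1.01 h → 3636 s
d = v × t = 8.9855 × 3636 = 32671.3 m
2900 mm/mL → 2.9×10⁶ m/m³
V = d / (distance per unit fuel) = 32671.3 / 2.9×10⁶ = 0.011266 m³
In bbl: 0.011266 / 0.158987 = 0.0708611 bbl

0.0709 bbl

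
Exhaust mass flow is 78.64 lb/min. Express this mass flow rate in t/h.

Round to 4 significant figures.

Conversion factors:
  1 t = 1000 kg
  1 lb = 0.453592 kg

2.140 t/h

78.64 lb/min × 0.453592 kg/lb ÷ 60 s/min = 0.594508 kg/s
0.594508 kg/s ÷ 1000 kg/t × 3600 s/h = 2.14023 t/h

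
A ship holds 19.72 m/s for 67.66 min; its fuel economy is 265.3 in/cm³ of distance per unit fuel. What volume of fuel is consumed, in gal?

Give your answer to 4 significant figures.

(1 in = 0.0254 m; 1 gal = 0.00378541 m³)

3.138 gal

67.66 min → 4059.6 s
d = v × t = 19.72 × 4059.6 = 80055.3 m
265.3 in/cm³ → 6.73862×10⁶ m/m³
V = d / (distance per unit fuel) = 80055.3 / 6.73862×10⁶ = 0.0118801 m³
In gal: 0.0118801 / 0.00378541 = 3.13839 gal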